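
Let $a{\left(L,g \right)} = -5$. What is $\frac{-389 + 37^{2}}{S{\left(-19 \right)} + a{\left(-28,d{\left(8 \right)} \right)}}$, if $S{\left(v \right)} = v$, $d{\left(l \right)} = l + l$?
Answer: $- \frac{245}{6} \approx -40.833$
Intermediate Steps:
$d{\left(l \right)} = 2 l$
$\frac{-389 + 37^{2}}{S{\left(-19 \right)} + a{\left(-28,d{\left(8 \right)} \right)}} = \frac{-389 + 37^{2}}{-19 - 5} = \frac{-389 + 1369}{-24} = 980 \left(- \frac{1}{24}\right) = - \frac{245}{6}$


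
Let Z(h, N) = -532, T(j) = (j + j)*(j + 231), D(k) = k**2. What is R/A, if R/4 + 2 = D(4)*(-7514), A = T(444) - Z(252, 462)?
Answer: -120226/149983 ≈ -0.80160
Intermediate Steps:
T(j) = 2*j*(231 + j) (T(j) = (2*j)*(231 + j) = 2*j*(231 + j))
A = 599932 (A = 2*444*(231 + 444) - 1*(-532) = 2*444*675 + 532 = 599400 + 532 = 599932)
R = -480904 (R = -8 + 4*(4**2*(-7514)) = -8 + 4*(16*(-7514)) = -8 + 4*(-120224) = -8 - 480896 = -480904)
R/A = -480904/599932 = -480904*1/599932 = -120226/149983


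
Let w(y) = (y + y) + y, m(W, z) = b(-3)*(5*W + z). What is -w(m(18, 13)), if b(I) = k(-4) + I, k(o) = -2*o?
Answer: -1545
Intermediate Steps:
b(I) = 8 + I (b(I) = -2*(-4) + I = 8 + I)
m(W, z) = 5*z + 25*W (m(W, z) = (8 - 3)*(5*W + z) = 5*(z + 5*W) = 5*z + 25*W)
w(y) = 3*y (w(y) = 2*y + y = 3*y)
-w(m(18, 13)) = -3*(5*13 + 25*18) = -3*(65 + 450) = -3*515 = -1*1545 = -1545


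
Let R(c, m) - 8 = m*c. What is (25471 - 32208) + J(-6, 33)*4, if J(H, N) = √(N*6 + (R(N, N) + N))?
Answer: -6737 + 16*√83 ≈ -6591.2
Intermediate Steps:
R(c, m) = 8 + c*m (R(c, m) = 8 + m*c = 8 + c*m)
J(H, N) = √(8 + N² + 7*N) (J(H, N) = √(N*6 + ((8 + N*N) + N)) = √(6*N + ((8 + N²) + N)) = √(6*N + (8 + N + N²)) = √(8 + N² + 7*N))
(25471 - 32208) + J(-6, 33)*4 = (25471 - 32208) + √(8 + 33² + 7*33)*4 = -6737 + √(8 + 1089 + 231)*4 = -6737 + √1328*4 = -6737 + (4*√83)*4 = -6737 + 16*√83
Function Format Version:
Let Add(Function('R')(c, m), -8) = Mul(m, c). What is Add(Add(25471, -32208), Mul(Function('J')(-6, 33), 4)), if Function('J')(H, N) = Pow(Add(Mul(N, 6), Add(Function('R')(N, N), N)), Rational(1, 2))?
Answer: Add(-6737, Mul(16, Pow(83, Rational(1, 2)))) ≈ -6591.2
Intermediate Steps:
Function('R')(c, m) = Add(8, Mul(c, m)) (Function('R')(c, m) = Add(8, Mul(m, c)) = Add(8, Mul(c, m)))
Function('J')(H, N) = Pow(Add(8, Pow(N, 2), Mul(7, N)), Rational(1, 2)) (Function('J')(H, N) = Pow(Add(Mul(N, 6), Add(Add(8, Mul(N, N)), N)), Rational(1, 2)) = Pow(Add(Mul(6, N), Add(Add(8, Pow(N, 2)), N)), Rational(1, 2)) = Pow(Add(Mul(6, N), Add(8, N, Pow(N, 2))), Rational(1, 2)) = Pow(Add(8, Pow(N, 2), Mul(7, N)), Rational(1, 2)))
Add(Add(25471, -32208), Mul(Function('J')(-6, 33), 4)) = Add(Add(25471, -32208), Mul(Pow(Add(8, Pow(33, 2), Mul(7, 33)), Rational(1, 2)), 4)) = Add(-6737, Mul(Pow(Add(8, 1089, 231), Rational(1, 2)), 4)) = Add(-6737, Mul(Pow(1328, Rational(1, 2)), 4)) = Add(-6737, Mul(Mul(4, Pow(83, Rational(1, 2))), 4)) = Add(-6737, Mul(16, Pow(83, Rational(1, 2))))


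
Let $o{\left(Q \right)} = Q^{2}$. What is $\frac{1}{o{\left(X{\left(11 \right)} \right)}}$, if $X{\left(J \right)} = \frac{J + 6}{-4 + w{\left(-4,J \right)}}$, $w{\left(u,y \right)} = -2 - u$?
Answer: $\frac{4}{289} \approx 0.013841$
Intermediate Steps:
$X{\left(J \right)} = -3 - \frac{J}{2}$ ($X{\left(J \right)} = \frac{J + 6}{-4 - -2} = \frac{6 + J}{-4 + \left(-2 + 4\right)} = \frac{6 + J}{-4 + 2} = \frac{6 + J}{-2} = \left(6 + J\right) \left(- \frac{1}{2}\right) = -3 - \frac{J}{2}$)
$\frac{1}{o{\left(X{\left(11 \right)} \right)}} = \frac{1}{\left(-3 - \frac{11}{2}\right)^{2}} = \frac{1}{\left(- \frac{17}{2}\right)^{2}} = \frac{1}{\frac{289}{4}} = \frac{4}{289}$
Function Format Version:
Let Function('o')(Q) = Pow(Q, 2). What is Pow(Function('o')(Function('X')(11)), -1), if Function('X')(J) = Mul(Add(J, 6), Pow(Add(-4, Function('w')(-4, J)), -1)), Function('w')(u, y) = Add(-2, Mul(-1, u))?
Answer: Rational(4, 289) ≈ 0.013841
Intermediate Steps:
Function('X')(J) = Add(-3, Mul(Rational(-1, 2), J)) (Function('X')(J) = Mul(Add(J, 6), Pow(Add(-4, Add(-2, Mul(-1, -4))), -1)) = Mul(Add(6, J), Pow(Add(-4, Add(-2, 4)), -1)) = Mul(Add(6, J), Pow(Add(-4, 2), -1)) = Mul(Add(6, J), Pow(-2, -1)) = Mul(Add(6, J), Rational(-1, 2)) = Add(-3, Mul(Rational(-1, 2), J)))
Pow(Function('o')(Function('X')(11)), -1) = Pow(Pow(Add(-3, Mul(Rational(-1, 2), 11)), 2), -1) = Pow(Pow(Add(-3, Rational(-11, 2)), 2), -1) = Pow(Pow(Rational(-17, 2), 2), -1) = Pow(Rational(289, 4), -1) = Rational(4, 289)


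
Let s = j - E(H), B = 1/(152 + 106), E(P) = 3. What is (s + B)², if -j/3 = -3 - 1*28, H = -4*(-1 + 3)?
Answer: 539214841/66564 ≈ 8100.7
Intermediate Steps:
H = -8 (H = -4*2 = -8)
j = 93 (j = -3*(-3 - 1*28) = -3*(-3 - 28) = -3*(-31) = 93)
B = 1/258 ≈ 0.0038760
s = 90 (s = 93 - 1*3 = 93 - 3 = 90)
(s + B)² = (90 + 1/258)² = (23221/258)² = 539214841/66564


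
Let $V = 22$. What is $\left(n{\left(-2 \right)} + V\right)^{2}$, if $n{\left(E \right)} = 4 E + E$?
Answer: $144$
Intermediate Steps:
$n{\left(E \right)} = 5 E$
$\left(n{\left(-2 \right)} + V\right)^{2} = \left(5 \left(-2\right) + 22\right)^{2} = \left(-10 + 22\right)^{2} = 12^{2} = 144$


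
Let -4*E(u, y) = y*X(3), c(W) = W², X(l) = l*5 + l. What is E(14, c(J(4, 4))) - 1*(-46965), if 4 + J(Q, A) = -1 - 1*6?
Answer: 92841/2 ≈ 46421.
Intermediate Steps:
J(Q, A) = -11 (J(Q, A) = -4 + (-1 - 1*6) = -4 + (-1 - 6) = -4 - 7 = -11)
X(l) = 6*l (X(l) = 5*l + l = 6*l)
E(u, y) = -9*y/2 (E(u, y) = -y*6*3/4 = -y*18/4 = -9*y/2)
E(14, c(J(4, 4))) - 1*(-46965) = -9/2*(-11)² - 1*(-46965) = -9/2*121 + 46965 = -1089/2 + 46965 = 92841/2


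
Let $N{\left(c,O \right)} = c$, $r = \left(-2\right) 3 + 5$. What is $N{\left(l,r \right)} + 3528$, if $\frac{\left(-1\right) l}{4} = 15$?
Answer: $3468$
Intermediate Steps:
$l = -60$ ($l = \left(-4\right) 15 = -60$)
$r = -1$ ($r = -6 + 5 = -1$)
$N{\left(l,r \right)} + 3528 = -60 + 3528 = 3468$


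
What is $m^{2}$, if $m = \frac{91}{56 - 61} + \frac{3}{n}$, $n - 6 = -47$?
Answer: $\frac{14032516}{42025} \approx 333.91$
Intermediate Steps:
$n = -41$ ($n = 6 - 47 = -41$)
$m = - \frac{3746}{205}$ ($m = \frac{91}{56 - 61} + \frac{3}{-41} = \frac{91}{56 - 61} + 3 \left(- \frac{1}{41}\right) = \frac{91}{-5} - \frac{3}{41} = 91 \left(- \frac{1}{5}\right) - \frac{3}{41} = - \frac{91}{5} - \frac{3}{41} = - \frac{3746}{205} \approx -18.273$)
$m^{2} = \left(- \frac{3746}{205}\right)^{2} = \frac{14032516}{42025}$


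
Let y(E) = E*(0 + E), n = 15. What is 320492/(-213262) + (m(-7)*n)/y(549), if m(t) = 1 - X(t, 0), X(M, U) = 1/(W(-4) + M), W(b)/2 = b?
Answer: -48296598550/32138690031 ≈ -1.5028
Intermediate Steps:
W(b) = 2*b
X(M, U) = 1/(-8 + M) (X(M, U) = 1/(2*(-4) + M) = 1/(-8 + M))
m(t) = 1 - 1/(-8 + t)
y(E) = E**2 (y(E) = E*E = E**2)
320492/(-213262) + (m(-7)*n)/y(549) = 320492/(-213262) + (((-9 - 7)/(-8 - 7))*15)/(549**2) = 320492*(-1/213262) + ((-16/(-15))*15)/301401 = -160246/106631 + (-1/15*(-16)*15)*(1/301401) = -160246/106631 + ((16/15)*15)*(1/301401) = -160246/106631 + 16*(1/301401) = -160246/106631 + 16/301401 = -48296598550/32138690031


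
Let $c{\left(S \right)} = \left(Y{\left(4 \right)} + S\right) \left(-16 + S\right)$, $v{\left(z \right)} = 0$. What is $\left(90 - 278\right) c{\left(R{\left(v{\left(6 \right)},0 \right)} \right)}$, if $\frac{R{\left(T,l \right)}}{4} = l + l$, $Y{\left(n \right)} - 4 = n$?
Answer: $24064$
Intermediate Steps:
$Y{\left(n \right)} = 4 + n$
$R{\left(T,l \right)} = 8 l$ ($R{\left(T,l \right)} = 4 \left(l + l\right) = 4 \cdot 2 l = 8 l$)
$c{\left(S \right)} = \left(-16 + S\right) \left(8 + S\right)$ ($c{\left(S \right)} = \left(\left(4 + 4\right) + S\right) \left(-16 + S\right) = \left(8 + S\right) \left(-16 + S\right) = \left(-16 + S\right) \left(8 + S\right)$)
$\left(90 - 278\right) c{\left(R{\left(v{\left(6 \right)},0 \right)} \right)} = \left(90 - 278\right) \left(-128 + \left(8 \cdot 0\right)^{2} - 8 \cdot 8 \cdot 0\right) = - 188 \left(-128 + 0^{2} - 0\right) = - 188 \left(-128 + 0 + 0\right) = \left(-188\right) \left(-128\right) = 24064$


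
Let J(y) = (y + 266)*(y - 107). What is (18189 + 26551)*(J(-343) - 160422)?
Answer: -5627039280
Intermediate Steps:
J(y) = (-107 + y)*(266 + y) (J(y) = (266 + y)*(-107 + y) = (-107 + y)*(266 + y))
(18189 + 26551)*(J(-343) - 160422) = (18189 + 26551)*((-28462 + (-343)**2 + 159*(-343)) - 160422) = 44740*((-28462 + 117649 - 54537) - 160422) = 44740*(34650 - 160422) = 44740*(-125772) = -5627039280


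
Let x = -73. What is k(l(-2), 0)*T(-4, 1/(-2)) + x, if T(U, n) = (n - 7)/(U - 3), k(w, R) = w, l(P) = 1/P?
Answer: -2059/28 ≈ -73.536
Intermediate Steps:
l(P) = 1/P
T(U, n) = (-7 + n)/(-3 + U)
k(l(-2), 0)*T(-4, 1/(-2)) + x = ((-7 + 1/(-2))/(-3 - 4))/(-2) - 73 = -(-7 - ½)/(2*(-7)) - 73 = -(-1)*(-15)/(14*2) - 73 = -½*15/14 - 73 = -15/28 - 73 = -2059/28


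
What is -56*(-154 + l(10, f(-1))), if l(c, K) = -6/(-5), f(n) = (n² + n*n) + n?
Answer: 42784/5 ≈ 8556.8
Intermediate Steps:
f(n) = n + 2*n² (f(n) = (n² + n²) + n = 2*n² + n = n + 2*n²)
l(c, K) = 6/5 (l(c, K) = -6*(-⅕) = 6/5)
-56*(-154 + l(10, f(-1))) = -56*(-154 + 6/5) = -56*(-764/5) = 42784/5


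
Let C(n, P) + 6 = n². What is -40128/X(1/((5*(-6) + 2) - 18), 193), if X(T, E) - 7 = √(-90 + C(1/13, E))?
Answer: -1977976/1021 + 21736*I*√16223/1021 ≈ -1937.3 + 2711.6*I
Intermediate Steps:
C(n, P) = -6 + n²
X(T, E) = 7 + I*√16223/13 (X(T, E) = 7 + √(-90 + (-6 + (1/13)²)) = 7 + √(-90 + (-6 + 1/169)) = 7 + √(-90 - 1013/169) = 7 + √(-16223/169) = 7 + I*√16223/13)
-40128/X(1/((5*(-6) + 2) - 18), 193) = -40128/(7 + I*√16223/13)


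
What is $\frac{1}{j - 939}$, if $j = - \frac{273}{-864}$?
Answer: $- \frac{288}{270341} \approx -0.0010653$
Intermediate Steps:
$j = \frac{91}{288}$ ($j = \left(-273\right) \left(- \frac{1}{864}\right) = \frac{91}{288} \approx 0.31597$)
$\frac{1}{j - 939} = \frac{1}{\frac{91}{288} - 939} = \frac{1}{- \frac{270341}{288}} = - \frac{288}{270341}$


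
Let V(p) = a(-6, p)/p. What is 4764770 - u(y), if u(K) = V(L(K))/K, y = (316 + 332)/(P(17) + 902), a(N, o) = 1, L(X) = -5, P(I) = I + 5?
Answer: 1286487977/270 ≈ 4.7648e+6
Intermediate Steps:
P(I) = 5 + I
y = 54/77 (y = (316 + 332)/((5 + 17) + 902) = 648/(22 + 902) = 648/924 = 648*(1/924) = 54/77 ≈ 0.70130)
V(p) = 1/p
u(K) = -1/(5*K) (u(K) = 1/((-5)*K) = -1/(5*K))
4764770 - u(y) = 4764770 - (-1)/(5*54/77) = 4764770 - (-1)*77/(5*54) = 4764770 - 1*(-77/270) = 4764770 + 77/270 = 1286487977/270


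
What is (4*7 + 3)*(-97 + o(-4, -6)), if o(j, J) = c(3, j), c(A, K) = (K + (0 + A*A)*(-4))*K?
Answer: 1953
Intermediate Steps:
c(A, K) = K*(K - 4*A²) (c(A, K) = (K + (0 + A²)*(-4))*K = (K + A²*(-4))*K = (K - 4*A²)*K = K*(K - 4*A²))
o(j, J) = j*(-36 + j) (o(j, J) = j*(j - 4*3²) = j*(j - 4*9) = j*(j - 36) = j*(-36 + j))
(4*7 + 3)*(-97 + o(-4, -6)) = (4*7 + 3)*(-97 - 4*(-36 - 4)) = (28 + 3)*(-97 - 4*(-40)) = 31*(-97 + 160) = 31*63 = 1953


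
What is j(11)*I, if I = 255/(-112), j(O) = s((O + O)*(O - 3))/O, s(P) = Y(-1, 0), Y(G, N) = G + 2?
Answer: -255/1232 ≈ -0.20698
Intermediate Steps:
Y(G, N) = 2 + G
s(P) = 1 (s(P) = 2 - 1 = 1)
j(O) = 1/O
I = -255/112 (I = 255*(-1/112) = -255/112 ≈ -2.2768)
j(11)*I = -255/112/11 = (1/11)*(-255/112) = -255/1232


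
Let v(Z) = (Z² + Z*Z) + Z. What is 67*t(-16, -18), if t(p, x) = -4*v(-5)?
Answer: -12060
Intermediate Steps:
v(Z) = Z + 2*Z² (v(Z) = (Z² + Z²) + Z = 2*Z² + Z = Z + 2*Z²)
t(p, x) = -180 (t(p, x) = -(-20)*(1 + 2*(-5)) = -(-20)*(1 - 10) = -(-20)*(-9) = -4*45 = -180)
67*t(-16, -18) = 67*(-180) = -12060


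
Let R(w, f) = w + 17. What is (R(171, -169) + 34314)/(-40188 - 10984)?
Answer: -17251/25586 ≈ -0.67424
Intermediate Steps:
R(w, f) = 17 + w
(R(171, -169) + 34314)/(-40188 - 10984) = ((17 + 171) + 34314)/(-40188 - 10984) = (188 + 34314)/(-51172) = 34502*(-1/51172) = -17251/25586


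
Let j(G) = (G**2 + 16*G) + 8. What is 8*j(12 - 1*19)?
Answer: -440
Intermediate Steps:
j(G) = 8 + G**2 + 16*G
8*j(12 - 1*19) = 8*(8 + (12 - 1*19)**2 + 16*(12 - 1*19)) = 8*(8 + (12 - 19)**2 + 16*(12 - 19)) = 8*(8 + (-7)**2 + 16*(-7)) = 8*(8 + 49 - 112) = 8*(-55) = -440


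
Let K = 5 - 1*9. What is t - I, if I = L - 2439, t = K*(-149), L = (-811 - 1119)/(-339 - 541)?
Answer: 266887/88 ≈ 3032.8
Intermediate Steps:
L = 193/88 (L = -1930/(-880) = -1930*(-1/880) = 193/88 ≈ 2.1932)
K = -4 (K = 5 - 9 = -4)
t = 596 (t = -4*(-149) = 596)
I = -214439/88 (I = 193/88 - 2439 = -214439/88 ≈ -2436.8)
t - I = 596 - 1*(-214439/88) = 596 + 214439/88 = 266887/88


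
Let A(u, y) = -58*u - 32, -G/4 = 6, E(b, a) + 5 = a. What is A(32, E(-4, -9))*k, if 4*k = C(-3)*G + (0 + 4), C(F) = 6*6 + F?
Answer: 371936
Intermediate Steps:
E(b, a) = -5 + a
G = -24 (G = -4*6 = -24)
A(u, y) = -32 - 58*u
C(F) = 36 + F
k = -197 (k = ((36 - 3)*(-24) + (0 + 4))/4 = (33*(-24) + 4)/4 = (-792 + 4)/4 = (1/4)*(-788) = -197)
A(32, E(-4, -9))*k = (-32 - 58*32)*(-197) = (-32 - 1856)*(-197) = -1888*(-197) = 371936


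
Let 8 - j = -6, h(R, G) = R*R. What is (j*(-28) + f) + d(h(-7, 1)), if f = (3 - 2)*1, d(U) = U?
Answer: -342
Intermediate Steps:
h(R, G) = R²
f = 1 (f = 1*1 = 1)
j = 14 (j = 8 - 1*(-6) = 8 + 6 = 14)
(j*(-28) + f) + d(h(-7, 1)) = (14*(-28) + 1) + (-7)² = (-392 + 1) + 49 = -391 + 49 = -342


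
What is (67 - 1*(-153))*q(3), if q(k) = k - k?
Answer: 0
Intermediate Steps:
q(k) = 0
(67 - 1*(-153))*q(3) = (67 - 1*(-153))*0 = (67 + 153)*0 = 220*0 = 0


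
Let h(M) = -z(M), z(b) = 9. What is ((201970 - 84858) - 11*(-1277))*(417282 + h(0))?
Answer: 54729109407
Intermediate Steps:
h(M) = -9 (h(M) = -1*9 = -9)
((201970 - 84858) - 11*(-1277))*(417282 + h(0)) = ((201970 - 84858) - 11*(-1277))*(417282 - 9) = (117112 + 14047)*417273 = 131159*417273 = 54729109407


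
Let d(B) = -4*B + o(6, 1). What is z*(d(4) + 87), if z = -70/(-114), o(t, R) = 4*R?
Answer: 875/19 ≈ 46.053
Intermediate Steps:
d(B) = 4 - 4*B (d(B) = -4*B + 4*1 = -4*B + 4 = 4 - 4*B)
z = 35/57 (z = -70*(-1/114) = 35/57 ≈ 0.61403)
z*(d(4) + 87) = 35*((4 - 4*4) + 87)/57 = 35*((4 - 16) + 87)/57 = 35*(-12 + 87)/57 = (35/57)*75 = 875/19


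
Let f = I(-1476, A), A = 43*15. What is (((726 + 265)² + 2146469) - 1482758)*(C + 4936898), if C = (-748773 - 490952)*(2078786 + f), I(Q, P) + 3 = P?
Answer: -4242710139802088384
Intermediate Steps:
A = 645
I(Q, P) = -3 + P
f = 642 (f = -3 + 645 = 642)
C = -2577918877300 (C = (-748773 - 490952)*(2078786 + 642) = -1239725*2079428 = -2577918877300)
(((726 + 265)² + 2146469) - 1482758)*(C + 4936898) = (((726 + 265)² + 2146469) - 1482758)*(-2577918877300 + 4936898) = ((991² + 2146469) - 1482758)*(-2577913940402) = ((982081 + 2146469) - 1482758)*(-2577913940402) = (3128550 - 1482758)*(-2577913940402) = 1645792*(-2577913940402) = -4242710139802088384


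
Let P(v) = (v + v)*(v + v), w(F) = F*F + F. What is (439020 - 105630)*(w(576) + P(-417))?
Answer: 342694248120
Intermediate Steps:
w(F) = F + F² (w(F) = F² + F = F + F²)
P(v) = 4*v² (P(v) = (2*v)*(2*v) = 4*v²)
(439020 - 105630)*(w(576) + P(-417)) = (439020 - 105630)*(576*(1 + 576) + 4*(-417)²) = 333390*(576*577 + 4*173889) = 333390*(332352 + 695556) = 333390*1027908 = 342694248120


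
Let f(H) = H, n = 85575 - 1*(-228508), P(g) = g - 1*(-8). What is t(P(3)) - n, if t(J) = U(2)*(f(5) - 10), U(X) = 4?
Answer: -314103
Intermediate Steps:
P(g) = 8 + g (P(g) = g + 8 = 8 + g)
n = 314083 (n = 85575 + 228508 = 314083)
t(J) = -20 (t(J) = 4*(5 - 10) = 4*(-5) = -20)
t(P(3)) - n = -20 - 1*314083 = -20 - 314083 = -314103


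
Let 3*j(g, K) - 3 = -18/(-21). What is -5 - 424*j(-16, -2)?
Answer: -3851/7 ≈ -550.14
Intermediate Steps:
j(g, K) = 9/7 (j(g, K) = 1 + (-18/(-21))/3 = 1 + (-18*(-1/21))/3 = 1 + (⅓)*(6/7) = 1 + 2/7 = 9/7)
-5 - 424*j(-16, -2) = -5 - 424*9/7 = -5 - 3816/7 = -3851/7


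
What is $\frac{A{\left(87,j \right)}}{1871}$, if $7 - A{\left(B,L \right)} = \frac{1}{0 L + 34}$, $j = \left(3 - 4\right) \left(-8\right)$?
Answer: $\frac{237}{63614} \approx 0.0037256$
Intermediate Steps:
$j = 8$ ($j = \left(-1\right) \left(-8\right) = 8$)
$A{\left(B,L \right)} = \frac{237}{34}$ ($A{\left(B,L \right)} = 7 - \frac{1}{0 L + 34} = 7 - \frac{1}{0 + 34} = 7 - \frac{1}{34} = \frac{237}{34}$)
$\frac{A{\left(87,j \right)}}{1871} = \frac{237}{34 \cdot 1871} = \frac{237}{34} \cdot \frac{1}{1871} = \frac{237}{63614}$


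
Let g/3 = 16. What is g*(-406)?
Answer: -19488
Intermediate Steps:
g = 48 (g = 3*16 = 48)
g*(-406) = 48*(-406) = -19488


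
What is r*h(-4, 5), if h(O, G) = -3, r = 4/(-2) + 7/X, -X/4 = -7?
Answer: 21/4 ≈ 5.2500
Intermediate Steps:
X = 28 (X = -4*(-7) = 28)
r = -7/4 (r = 4/(-2) + 7/28 = 4*(-½) + 7*(1/28) = -2 + ¼ = -7/4 ≈ -1.7500)
r*h(-4, 5) = -7/4*(-3) = 21/4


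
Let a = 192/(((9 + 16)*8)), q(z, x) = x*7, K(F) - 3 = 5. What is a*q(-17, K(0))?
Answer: 1344/25 ≈ 53.760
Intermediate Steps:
K(F) = 8 (K(F) = 3 + 5 = 8)
q(z, x) = 7*x
a = 24/25 (a = 192/((25*8)) = 192/200 = 192*(1/200) = 24/25 ≈ 0.96000)
a*q(-17, K(0)) = 24*(7*8)/25 = (24/25)*56 = 1344/25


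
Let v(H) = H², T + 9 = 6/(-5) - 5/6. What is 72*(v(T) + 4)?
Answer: 226322/25 ≈ 9052.9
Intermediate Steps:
T = -331/30 (T = -9 + (6/(-5) - 5/6) = -9 + (6*(-⅕) - 5*⅙) = -9 + (-6/5 - ⅚) = -9 - 61/30 = -331/30 ≈ -11.033)
72*(v(T) + 4) = 72*((-331/30)² + 4) = 72*(109561/900 + 4) = 72*(113161/900) = 226322/25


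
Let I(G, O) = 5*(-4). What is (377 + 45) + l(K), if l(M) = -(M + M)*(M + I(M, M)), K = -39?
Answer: -4180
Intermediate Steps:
I(G, O) = -20
l(M) = -2*M*(-20 + M) (l(M) = -(M + M)*(M - 20) = -2*M*(-20 + M))
(377 + 45) + l(K) = (377 + 45) + 2*(-39)*(20 - 1*(-39)) = 422 + 2*(-39)*(20 + 39) = 422 + 2*(-39)*59 = 422 - 4602 = -4180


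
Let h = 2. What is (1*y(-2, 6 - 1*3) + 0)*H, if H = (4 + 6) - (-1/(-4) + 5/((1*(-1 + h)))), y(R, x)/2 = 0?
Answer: 0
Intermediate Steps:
y(R, x) = 0 (y(R, x) = 2*0 = 0)
H = 19/4 (H = (4 + 6) - (-1/(-4) + 5/((1*(-1 + 2)))) = 10 - (-1*(-¼) + 5/((1*1))) = 10 - (¼ + 5/1) = 10 - (¼ + 5*1) = 10 - (¼ + 5) = 10 - 1*21/4 = 10 - 21/4 = 19/4 ≈ 4.7500)
(1*y(-2, 6 - 1*3) + 0)*H = (1*0 + 0)*(19/4) = (0 + 0)*(19/4) = 0*(19/4) = 0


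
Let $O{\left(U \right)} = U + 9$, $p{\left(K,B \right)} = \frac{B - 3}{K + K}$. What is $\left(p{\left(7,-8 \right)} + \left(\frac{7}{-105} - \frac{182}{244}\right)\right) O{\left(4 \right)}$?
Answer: $- \frac{133081}{6405} \approx -20.778$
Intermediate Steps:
$p{\left(K,B \right)} = \frac{-3 + B}{2 K}$
$O{\left(U \right)} = 9 + U$
$\left(p{\left(7,-8 \right)} + \left(\frac{7}{-105} - \frac{182}{244}\right)\right) O{\left(4 \right)} = \left(\frac{-3 - 8}{2 \cdot 7} + \left(\frac{7}{-105} - \frac{182}{244}\right)\right) \left(9 + 4\right) = \left(\frac{1}{2} \cdot \frac{1}{7} \left(-11\right) + \left(7 \left(- \frac{1}{105}\right) - \frac{91}{122}\right)\right) 13 = \left(- \frac{11}{14} - \frac{1487}{1830}\right) 13 = \left(- \frac{10237}{6405}\right) 13 = - \frac{133081}{6405}$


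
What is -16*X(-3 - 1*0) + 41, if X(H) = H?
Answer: 89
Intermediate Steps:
-16*X(-3 - 1*0) + 41 = -16*(-3 - 1*0) + 41 = -16*(-3 + 0) + 41 = -16*(-3) + 41 = 48 + 41 = 89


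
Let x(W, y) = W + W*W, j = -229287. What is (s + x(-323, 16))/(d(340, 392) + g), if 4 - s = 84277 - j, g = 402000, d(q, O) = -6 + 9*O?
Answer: -104777/202761 ≈ -0.51675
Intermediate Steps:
s = -313560 (s = 4 - (84277 - 1*(-229287)) = 4 - (84277 + 229287) = 4 - 1*313564 = 4 - 313564 = -313560)
x(W, y) = W + W²
(s + x(-323, 16))/(d(340, 392) + g) = (-313560 - 323*(1 - 323))/((-6 + 9*392) + 402000) = (-313560 - 323*(-322))/((-6 + 3528) + 402000) = (-313560 + 104006)/(3522 + 402000) = -209554/405522 = -209554*1/405522 = -104777/202761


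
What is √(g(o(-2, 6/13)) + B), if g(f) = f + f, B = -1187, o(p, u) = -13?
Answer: I*√1213 ≈ 34.828*I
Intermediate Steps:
g(f) = 2*f
√(g(o(-2, 6/13)) + B) = √(2*(-13) - 1187) = √(-26 - 1187) = √(-1213) = I*√1213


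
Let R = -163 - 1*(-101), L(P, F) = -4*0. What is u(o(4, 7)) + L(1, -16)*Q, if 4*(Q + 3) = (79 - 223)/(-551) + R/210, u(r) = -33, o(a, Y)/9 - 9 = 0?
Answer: -33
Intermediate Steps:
o(a, Y) = 81 (o(a, Y) = 81 + 9*0 = 81 + 0 = 81)
L(P, F) = 0
R = -62 (R = -163 + 101 = -62)
Q = -696221/231420 (Q = -3 + ((79 - 223)/(-551) - 62/210)/4 = -3 + (-144*(-1/551) - 62*1/210)/4 = -3 + (144/551 - 31/105)/4 = -3 + (1/4)*(-1961/57855) = -3 - 1961/231420 = -696221/231420 ≈ -3.0085)
u(o(4, 7)) + L(1, -16)*Q = -33 + 0*(-696221/231420) = -33 + 0 = -33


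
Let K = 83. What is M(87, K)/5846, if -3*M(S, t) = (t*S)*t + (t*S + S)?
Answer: -202217/5846 ≈ -34.591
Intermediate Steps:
M(S, t) = -S/3 - S*t/3 - S*t²/3 (M(S, t) = -((t*S)*t + (t*S + S))/3 = -((S*t)*t + (S*t + S))/3 = -(S*t² + (S + S*t))/3 = -(S + S*t + S*t²)/3 = -S/3 - S*t/3 - S*t²/3)
M(87, K)/5846 = -⅓*87*(1 + 83 + 83²)/5846 = -⅓*87*(1 + 83 + 6889)*(1/5846) = -⅓*87*6973*(1/5846) = -202217*1/5846 = -202217/5846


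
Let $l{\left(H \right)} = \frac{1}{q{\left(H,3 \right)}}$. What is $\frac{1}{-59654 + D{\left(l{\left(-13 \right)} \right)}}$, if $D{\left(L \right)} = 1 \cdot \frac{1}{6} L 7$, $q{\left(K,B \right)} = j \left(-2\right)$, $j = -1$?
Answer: $- \frac{12}{715841} \approx -1.6763 \cdot 10^{-5}$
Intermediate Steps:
$q{\left(K,B \right)} = 2$ ($q{\left(K,B \right)} = \left(-1\right) \left(-2\right) = 2$)
$l{\left(H \right)} = \frac{1}{2}$
$D{\left(L \right)} = \frac{7 L}{6}$ ($D{\left(L \right)} = 1 \cdot \frac{1}{6} L 7 = \frac{L}{6} \cdot 7 = \frac{7 L}{6}$)
$\frac{1}{-59654 + D{\left(l{\left(-13 \right)} \right)}} = \frac{1}{-59654 + \frac{7}{6} \cdot \frac{1}{2}} = \frac{1}{-59654 + \frac{7}{12}} = \frac{1}{- \frac{715841}{12}} = - \frac{12}{715841}$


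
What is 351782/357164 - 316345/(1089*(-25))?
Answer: 12256431053/972378990 ≈ 12.605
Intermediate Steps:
351782/357164 - 316345/(1089*(-25)) = 351782*(1/357164) - 316345/(-27225) = 175891/178582 - 316345*(-1/27225) = 175891/178582 + 63269/5445 = 12256431053/972378990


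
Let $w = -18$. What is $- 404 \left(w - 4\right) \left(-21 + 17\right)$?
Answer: $-35552$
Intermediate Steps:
$- 404 \left(w - 4\right) \left(-21 + 17\right) = - 404 \left(-18 - 4\right) \left(-21 + 17\right) = - 404 \left(\left(-22\right) \left(-4\right)\right) = \left(-404\right) 88 = -35552$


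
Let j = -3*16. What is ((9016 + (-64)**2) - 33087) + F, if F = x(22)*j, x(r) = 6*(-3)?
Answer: -19111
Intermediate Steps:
x(r) = -18
j = -48
F = 864 (F = -18*(-48) = 864)
((9016 + (-64)**2) - 33087) + F = ((9016 + (-64)**2) - 33087) + 864 = ((9016 + 4096) - 33087) + 864 = (13112 - 33087) + 864 = -19975 + 864 = -19111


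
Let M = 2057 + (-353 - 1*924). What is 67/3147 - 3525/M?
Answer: -736061/163644 ≈ -4.4979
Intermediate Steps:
M = 780 (M = 2057 + (-353 - 924) = 2057 - 1277 = 780)
67/3147 - 3525/M = 67/3147 - 3525/780 = 67*(1/3147) - 3525*1/780 = 67/3147 - 235/52 = -736061/163644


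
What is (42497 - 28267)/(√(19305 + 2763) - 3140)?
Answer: -11170550/2459383 - 21345*√613/2459383 ≈ -4.7569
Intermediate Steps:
(42497 - 28267)/(√(19305 + 2763) - 3140) = 14230/(√22068 - 3140) = 14230/(6*√613 - 3140) = 14230/(-3140 + 6*√613)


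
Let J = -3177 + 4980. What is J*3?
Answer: 5409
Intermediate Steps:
J = 1803
J*3 = 1803*3 = 5409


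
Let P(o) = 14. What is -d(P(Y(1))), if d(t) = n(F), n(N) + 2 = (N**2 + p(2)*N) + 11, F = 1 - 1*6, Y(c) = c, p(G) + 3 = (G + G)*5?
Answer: 51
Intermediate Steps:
p(G) = -3 + 10*G (p(G) = -3 + (G + G)*5 = -3 + (2*G)*5 = -3 + 10*G)
F = -5 (F = 1 - 6 = -5)
n(N) = 9 + N**2 + 17*N (n(N) = -2 + ((N**2 + (-3 + 10*2)*N) + 11) = -2 + ((N**2 + (-3 + 20)*N) + 11) = -2 + ((N**2 + 17*N) + 11) = -2 + (11 + N**2 + 17*N) = 9 + N**2 + 17*N)
d(t) = -51 (d(t) = 9 + (-5)**2 + 17*(-5) = 9 + 25 - 85 = -51)
-d(P(Y(1))) = -1*(-51) = 51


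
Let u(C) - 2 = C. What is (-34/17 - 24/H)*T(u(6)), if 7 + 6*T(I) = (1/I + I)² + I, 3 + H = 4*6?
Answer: -47179/1344 ≈ -35.103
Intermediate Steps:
H = 21 (H = -3 + 4*6 = -3 + 24 = 21)
u(C) = 2 + C
T(I) = -7/6 + I/6 + (I + 1/I)²/6 (T(I) = -7/6 + ((1/I + I)² + I)/6 = -7/6 + ((I + 1/I)² + I)/6 = -7/6 + (I + (I + 1/I)²)/6 = -7/6 + (I/6 + (I + 1/I)²/6) = -7/6 + I/6 + (I + 1/I)²/6)
(-34/17 - 24/H)*T(u(6)) = (-34/17 - 24/21)*(((1 + (2 + 6)²)² + (2 + 6)²*(-7 + (2 + 6)))/(6*(2 + 6)²)) = (-34*1/17 - 24*1/21)*((⅙)*((1 + 8²)² + 8²*(-7 + 8))/8²) = (-2 - 8/7)*((⅙)*(1/64)*((1 + 64)² + 64*1)) = -11*(65² + 64)/(21*64) = -11*(4225 + 64)/(21*64) = -11*4289/(21*64) = -22/7*4289/384 = -47179/1344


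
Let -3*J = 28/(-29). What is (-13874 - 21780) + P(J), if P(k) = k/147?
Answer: -65139854/1827 ≈ -35654.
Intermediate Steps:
J = 28/87 (J = -28/(3*(-29)) = -28*(-1)/(3*29) = -⅓*(-28/29) = 28/87 ≈ 0.32184)
P(k) = k/147 (P(k) = k*(1/147) = k/147)
(-13874 - 21780) + P(J) = (-13874 - 21780) + (1/147)*(28/87) = -35654 + 4/1827 = -65139854/1827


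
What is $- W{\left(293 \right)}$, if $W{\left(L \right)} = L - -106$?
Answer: $-399$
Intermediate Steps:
$W{\left(L \right)} = 106 + L$ ($W{\left(L \right)} = L + 106 = 106 + L$)
$- W{\left(293 \right)} = - (106 + 293) = \left(-1\right) 399 = -399$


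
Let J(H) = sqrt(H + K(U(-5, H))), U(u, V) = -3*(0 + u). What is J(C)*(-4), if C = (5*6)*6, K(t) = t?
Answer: -4*sqrt(195) ≈ -55.857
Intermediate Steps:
U(u, V) = -3*u
C = 180 (C = 30*6 = 180)
J(H) = sqrt(15 + H) (J(H) = sqrt(H - 3*(-5)) = sqrt(H + 15) = sqrt(15 + H))
J(C)*(-4) = sqrt(15 + 180)*(-4) = sqrt(195)*(-4) = -4*sqrt(195)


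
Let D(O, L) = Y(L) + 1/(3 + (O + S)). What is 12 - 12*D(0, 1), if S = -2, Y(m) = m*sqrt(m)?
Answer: -12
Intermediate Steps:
Y(m) = m**(3/2)
D(O, L) = L**(3/2) + 1/(1 + O) (D(O, L) = L**(3/2) + 1/(3 + (O - 2)) = L**(3/2) + 1/(3 + (-2 + O)) = L**(3/2) + 1/(1 + O))
12 - 12*D(0, 1) = 12 - 12*(1 + 1**(3/2) + 0*1**(3/2))/(1 + 0) = 12 - 12*(1 + 1 + 0*1)/1 = 12 - 12*(1 + 1 + 0) = 12 - 12*2 = 12 - 24 = -12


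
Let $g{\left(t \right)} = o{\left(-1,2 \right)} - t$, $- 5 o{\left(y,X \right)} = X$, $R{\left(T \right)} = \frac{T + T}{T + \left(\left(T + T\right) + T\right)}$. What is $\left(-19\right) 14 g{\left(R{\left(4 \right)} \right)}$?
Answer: $\frac{1197}{5} \approx 239.4$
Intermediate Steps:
$R{\left(T \right)} = \frac{1}{2}$ ($R{\left(T \right)} = \frac{2 T}{T + \left(2 T + T\right)} = \frac{2 T}{T + 3 T} = \frac{2 T}{4 T} = 2 T \frac{1}{4 T} = \frac{1}{2}$)
$o{\left(y,X \right)} = - \frac{X}{5}$
$g{\left(t \right)} = - \frac{2}{5} - t$ ($g{\left(t \right)} = \left(- \frac{1}{5}\right) 2 - t = - \frac{2}{5} - t$)
$\left(-19\right) 14 g{\left(R{\left(4 \right)} \right)} = \left(-19\right) 14 \left(- \frac{2}{5} - \frac{1}{2}\right) = - 266 \left(- \frac{2}{5} - \frac{1}{2}\right) = \left(-266\right) \left(- \frac{9}{10}\right) = \frac{1197}{5}$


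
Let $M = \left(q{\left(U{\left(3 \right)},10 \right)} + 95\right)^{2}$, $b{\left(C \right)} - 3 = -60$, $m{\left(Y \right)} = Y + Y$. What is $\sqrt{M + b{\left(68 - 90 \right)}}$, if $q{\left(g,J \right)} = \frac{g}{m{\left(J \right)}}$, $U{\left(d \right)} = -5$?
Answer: $\frac{\sqrt{142729}}{4} \approx 94.449$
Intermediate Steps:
$m{\left(Y \right)} = 2 Y$
$b{\left(C \right)} = -57$ ($b{\left(C \right)} = 3 - 60 = -57$)
$q{\left(g,J \right)} = \frac{g}{2 J}$
$M = \frac{143641}{16}$ ($M = \left(\frac{1}{2} \left(-5\right) \frac{1}{10} + 95\right)^{2} = \left(- \frac{1}{4} + 95\right)^{2} = \left(\frac{379}{4}\right)^{2} = \frac{143641}{16} \approx 8977.6$)
$\sqrt{M + b{\left(68 - 90 \right)}} = \sqrt{\frac{143641}{16} - 57} = \sqrt{\frac{142729}{16}} = \frac{\sqrt{142729}}{4}$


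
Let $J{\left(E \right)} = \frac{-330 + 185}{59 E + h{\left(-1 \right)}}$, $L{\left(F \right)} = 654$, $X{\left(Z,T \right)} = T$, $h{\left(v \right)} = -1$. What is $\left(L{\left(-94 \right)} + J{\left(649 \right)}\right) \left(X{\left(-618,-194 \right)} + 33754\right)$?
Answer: $\frac{84039324340}{3829} \approx 2.1948 \cdot 10^{7}$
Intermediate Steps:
$J{\left(E \right)} = - \frac{145}{-1 + 59 E}$ ($J{\left(E \right)} = \frac{-330 + 185}{59 E - 1} = - \frac{145}{-1 + 59 E}$)
$\left(L{\left(-94 \right)} + J{\left(649 \right)}\right) \left(X{\left(-618,-194 \right)} + 33754\right) = \left(654 - \frac{145}{-1 + 59 \cdot 649}\right) \left(-194 + 33754\right) = \left(654 - \frac{145}{-1 + 38291}\right) 33560 = \left(654 - \frac{145}{38290}\right) 33560 = \left(654 - \frac{29}{7658}\right) 33560 = \frac{5008303}{7658} \cdot 33560 = \frac{84039324340}{3829}$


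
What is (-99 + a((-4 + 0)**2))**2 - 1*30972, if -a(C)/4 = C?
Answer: -4403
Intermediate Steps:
a(C) = -4*C
(-99 + a((-4 + 0)**2))**2 - 1*30972 = (-99 - 4*(-4 + 0)**2)**2 - 1*30972 = (-99 - 4*(-4)**2)**2 - 30972 = (-99 - 4*16)**2 - 30972 = (-99 - 64)**2 - 30972 = (-163)**2 - 30972 = 26569 - 30972 = -4403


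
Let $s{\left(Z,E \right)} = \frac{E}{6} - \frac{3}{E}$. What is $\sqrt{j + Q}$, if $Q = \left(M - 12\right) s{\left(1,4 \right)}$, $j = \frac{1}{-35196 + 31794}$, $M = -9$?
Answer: $\frac{\sqrt{250005}}{378} \approx 1.3228$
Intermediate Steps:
$s{\left(Z,E \right)} = - \frac{3}{E} + \frac{E}{6}$ ($s{\left(Z,E \right)} = E \frac{1}{6} - \frac{3}{E} = \frac{E}{6} - \frac{3}{E} = - \frac{3}{E} + \frac{E}{6}$)
$j = - \frac{1}{3402}$ ($j = \frac{1}{-3402} = - \frac{1}{3402} \approx -0.00029394$)
$Q = \frac{7}{4}$ ($Q = \left(-9 - 12\right) \left(- \frac{3}{4} + \frac{1}{6} \cdot 4\right) = - 21 \left(\left(-3\right) \frac{1}{4} + \frac{2}{3}\right) = - 21 \left(- \frac{3}{4} + \frac{2}{3}\right) = \left(-21\right) \left(- \frac{1}{12}\right) = \frac{7}{4} \approx 1.75$)
$\sqrt{j + Q} = \sqrt{- \frac{1}{3402} + \frac{7}{4}} = \sqrt{\frac{11905}{6804}} = \frac{\sqrt{250005}}{378}$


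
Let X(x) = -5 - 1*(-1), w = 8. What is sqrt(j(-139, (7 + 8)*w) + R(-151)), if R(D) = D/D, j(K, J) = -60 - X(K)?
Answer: I*sqrt(55) ≈ 7.4162*I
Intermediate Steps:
X(x) = -4 (X(x) = -5 + 1 = -4)
j(K, J) = -56 (j(K, J) = -60 - 1*(-4) = -60 + 4 = -56)
R(D) = 1
sqrt(j(-139, (7 + 8)*w) + R(-151)) = sqrt(-56 + 1) = sqrt(-55) = I*sqrt(55)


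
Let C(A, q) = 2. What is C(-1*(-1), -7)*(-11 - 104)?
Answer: -230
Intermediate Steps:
C(-1*(-1), -7)*(-11 - 104) = 2*(-11 - 104) = 2*(-115) = -230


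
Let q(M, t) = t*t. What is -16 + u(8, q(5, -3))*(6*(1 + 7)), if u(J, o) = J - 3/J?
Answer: 350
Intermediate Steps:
q(M, t) = t²
-16 + u(8, q(5, -3))*(6*(1 + 7)) = -16 + (8 - 3/8)*(6*(1 + 7)) = -16 + (8 - 3*⅛)*(6*8) = -16 + (8 - 3/8)*48 = -16 + (61/8)*48 = -16 + 366 = 350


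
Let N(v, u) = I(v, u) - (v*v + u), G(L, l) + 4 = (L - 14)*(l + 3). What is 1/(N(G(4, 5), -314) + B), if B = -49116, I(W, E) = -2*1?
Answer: -1/55860 ≈ -1.7902e-5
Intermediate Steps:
G(L, l) = -4 + (-14 + L)*(3 + l) (G(L, l) = -4 + (L - 14)*(l + 3) = -4 + (-14 + L)*(3 + l))
I(W, E) = -2
N(v, u) = -2 - u - v² (N(v, u) = -2 - (v*v + u) = -2 - (v² + u) = -2 - (u + v²) = -2 + (-u - v²) = -2 - u - v²)
1/(N(G(4, 5), -314) + B) = 1/((-2 - 1*(-314) - (-46 - 14*5 + 3*4 + 4*5)²) - 49116) = 1/((-2 + 314 - (-46 - 70 + 12 + 20)²) - 49116) = 1/((-2 + 314 - 1*(-84)²) - 49116) = 1/((-2 + 314 - 1*7056) - 49116) = 1/((-2 + 314 - 7056) - 49116) = 1/(-6744 - 49116) = 1/(-55860) = -1/55860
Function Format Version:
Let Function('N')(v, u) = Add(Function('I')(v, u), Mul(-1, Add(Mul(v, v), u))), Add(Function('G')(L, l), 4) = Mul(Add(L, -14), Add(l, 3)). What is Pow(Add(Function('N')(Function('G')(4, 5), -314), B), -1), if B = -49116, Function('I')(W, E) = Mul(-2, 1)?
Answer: Rational(-1, 55860) ≈ -1.7902e-5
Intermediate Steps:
Function('G')(L, l) = Add(-4, Mul(Add(-14, L), Add(3, l))) (Function('G')(L, l) = Add(-4, Mul(Add(L, -14), Add(l, 3))) = Add(-4, Mul(Add(-14, L), Add(3, l))))
Function('I')(W, E) = -2
Function('N')(v, u) = Add(-2, Mul(-1, u), Mul(-1, Pow(v, 2))) (Function('N')(v, u) = Add(-2, Mul(-1, Add(Mul(v, v), u))) = Add(-2, Mul(-1, Add(Pow(v, 2), u))) = Add(-2, Mul(-1, Add(u, Pow(v, 2)))) = Add(-2, Add(Mul(-1, u), Mul(-1, Pow(v, 2)))) = Add(-2, Mul(-1, u), Mul(-1, Pow(v, 2))))
Pow(Add(Function('N')(Function('G')(4, 5), -314), B), -1) = Pow(Add(Add(-2, Mul(-1, -314), Mul(-1, Pow(Add(-46, Mul(-14, 5), Mul(3, 4), Mul(4, 5)), 2))), -49116), -1) = Pow(Add(Add(-2, 314, Mul(-1, Pow(Add(-46, -70, 12, 20), 2))), -49116), -1) = Pow(Add(Add(-2, 314, Mul(-1, Pow(-84, 2))), -49116), -1) = Pow(Add(Add(-2, 314, Mul(-1, 7056)), -49116), -1) = Pow(Add(Add(-2, 314, -7056), -49116), -1) = Pow(Add(-6744, -49116), -1) = Pow(-55860, -1) = Rational(-1, 55860)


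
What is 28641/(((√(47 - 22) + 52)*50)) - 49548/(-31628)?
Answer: 87255779/7511650 ≈ 11.616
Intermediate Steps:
28641/(((√(47 - 22) + 52)*50)) - 49548/(-31628) = 28641/(((√25 + 52)*50)) - 49548*(-1/31628) = 28641/(((5 + 52)*50)) + 12387/7907 = 28641/((57*50)) + 12387/7907 = 28641/2850 + 12387/7907 = 28641*(1/2850) + 12387/7907 = 9547/950 + 12387/7907 = 87255779/7511650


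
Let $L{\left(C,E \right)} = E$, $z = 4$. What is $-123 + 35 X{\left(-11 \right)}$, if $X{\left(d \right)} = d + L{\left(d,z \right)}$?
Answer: $-368$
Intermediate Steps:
$X{\left(d \right)} = 4 + d$ ($X{\left(d \right)} = d + 4 = 4 + d$)
$-123 + 35 X{\left(-11 \right)} = -123 + 35 \left(4 - 11\right) = -123 + 35 \left(-7\right) = -123 - 245 = -368$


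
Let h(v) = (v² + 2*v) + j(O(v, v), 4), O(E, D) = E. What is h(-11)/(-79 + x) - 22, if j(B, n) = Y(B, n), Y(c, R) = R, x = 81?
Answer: 59/2 ≈ 29.500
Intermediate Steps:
j(B, n) = n
h(v) = 4 + v² + 2*v (h(v) = (v² + 2*v) + 4 = 4 + v² + 2*v)
h(-11)/(-79 + x) - 22 = (4 + (-11)² + 2*(-11))/(-79 + 81) - 22 = (4 + 121 - 22)/2 - 22 = (½)*103 - 22 = 103/2 - 22 = 59/2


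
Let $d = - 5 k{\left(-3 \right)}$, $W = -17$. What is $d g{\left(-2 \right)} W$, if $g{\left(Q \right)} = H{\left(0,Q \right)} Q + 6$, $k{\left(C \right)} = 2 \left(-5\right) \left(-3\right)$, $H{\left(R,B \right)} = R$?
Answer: $15300$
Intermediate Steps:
$k{\left(C \right)} = 30$ ($k{\left(C \right)} = \left(-10\right) \left(-3\right) = 30$)
$g{\left(Q \right)} = 6$ ($g{\left(Q \right)} = 0 Q + 6 = 0 + 6 = 6$)
$d = -150$ ($d = \left(-5\right) 30 = -150$)
$d g{\left(-2 \right)} W = \left(-150\right) 6 \left(-17\right) = \left(-900\right) \left(-17\right) = 15300$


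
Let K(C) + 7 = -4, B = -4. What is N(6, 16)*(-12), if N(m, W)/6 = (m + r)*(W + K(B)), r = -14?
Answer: 2880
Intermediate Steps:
K(C) = -11 (K(C) = -7 - 4 = -11)
N(m, W) = 6*(-14 + m)*(-11 + W) (N(m, W) = 6*((m - 14)*(W - 11)) = 6*((-14 + m)*(-11 + W)) = 6*(-14 + m)*(-11 + W))
N(6, 16)*(-12) = (924 - 84*16 - 66*6 + 6*16*6)*(-12) = (924 - 1344 - 396 + 576)*(-12) = -240*(-12) = 2880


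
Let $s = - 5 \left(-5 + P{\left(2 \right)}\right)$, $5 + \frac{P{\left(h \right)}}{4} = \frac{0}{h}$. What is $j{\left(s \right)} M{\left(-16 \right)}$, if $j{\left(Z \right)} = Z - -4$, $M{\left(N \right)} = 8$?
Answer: $1032$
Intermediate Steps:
$P{\left(h \right)} = -20$ ($P{\left(h \right)} = -20 + 4 \frac{0}{h} = -20 + 4 \cdot 0 = -20 + 0 = -20$)
$s = 125$ ($s = - 5 \left(-5 - 20\right) = \left(-5\right) \left(-25\right) = 125$)
$j{\left(Z \right)} = 4 + Z$ ($j{\left(Z \right)} = Z + 4 = 4 + Z$)
$j{\left(s \right)} M{\left(-16 \right)} = \left(4 + 125\right) 8 = 129 \cdot 8 = 1032$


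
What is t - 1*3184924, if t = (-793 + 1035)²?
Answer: -3126360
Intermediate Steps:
t = 58564 (t = 242² = 58564)
t - 1*3184924 = 58564 - 1*3184924 = 58564 - 3184924 = -3126360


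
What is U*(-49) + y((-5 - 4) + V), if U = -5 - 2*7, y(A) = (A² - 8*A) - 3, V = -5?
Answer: 1236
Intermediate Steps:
y(A) = -3 + A² - 8*A
U = -19 (U = -5 - 14 = -19)
U*(-49) + y((-5 - 4) + V) = -19*(-49) + (-3 + ((-5 - 4) - 5)² - 8*((-5 - 4) - 5)) = 931 + (-3 + (-9 - 5)² - 8*(-9 - 5)) = 931 + (-3 + (-14)² - 8*(-14)) = 931 + (-3 + 196 + 112) = 931 + 305 = 1236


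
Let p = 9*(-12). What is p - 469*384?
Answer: -180204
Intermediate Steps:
p = -108
p - 469*384 = -108 - 469*384 = -108 - 180096 = -180204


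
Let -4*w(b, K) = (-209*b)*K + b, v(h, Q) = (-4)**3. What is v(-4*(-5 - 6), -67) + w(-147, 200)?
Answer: -6144709/4 ≈ -1.5362e+6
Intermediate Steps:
v(h, Q) = -64
w(b, K) = -b/4 + 209*K*b/4 (w(b, K) = -((-209*b)*K + b)/4 = -(-209*K*b + b)/4 = -(b - 209*K*b)/4 = -b/4 + 209*K*b/4)
v(-4*(-5 - 6), -67) + w(-147, 200) = -64 + (1/4)*(-147)*(-1 + 209*200) = -64 + (1/4)*(-147)*(-1 + 41800) = -64 + (1/4)*(-147)*41799 = -64 - 6144453/4 = -6144709/4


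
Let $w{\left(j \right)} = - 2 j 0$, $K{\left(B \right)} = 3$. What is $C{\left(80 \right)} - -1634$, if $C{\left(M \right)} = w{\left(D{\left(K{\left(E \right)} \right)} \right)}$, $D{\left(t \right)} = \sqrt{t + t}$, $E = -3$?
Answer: $1634$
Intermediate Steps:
$D{\left(t \right)} = \sqrt{2} \sqrt{t}$ ($D{\left(t \right)} = \sqrt{2 t} = \sqrt{2} \sqrt{t}$)
$w{\left(j \right)} = 0$
$C{\left(M \right)} = 0$
$C{\left(80 \right)} - -1634 = 0 - -1634 = 0 + 1634 = 1634$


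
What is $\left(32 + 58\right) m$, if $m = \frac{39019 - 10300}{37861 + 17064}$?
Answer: $\frac{516942}{10985} \approx 47.059$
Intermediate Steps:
$m = \frac{28719}{54925} \approx 0.52288$
$\left(32 + 58\right) m = \left(32 + 58\right) \frac{28719}{54925} = 90 \cdot \frac{28719}{54925} = \frac{516942}{10985}$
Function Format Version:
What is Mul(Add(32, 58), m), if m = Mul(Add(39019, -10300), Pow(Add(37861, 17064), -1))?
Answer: Rational(516942, 10985) ≈ 47.059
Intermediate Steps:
m = Rational(28719, 54925) (m = Mul(28719, Pow(54925, -1)) = Mul(28719, Rational(1, 54925)) = Rational(28719, 54925) ≈ 0.52288)
Mul(Add(32, 58), m) = Mul(Add(32, 58), Rational(28719, 54925)) = Mul(90, Rational(28719, 54925)) = Rational(516942, 10985)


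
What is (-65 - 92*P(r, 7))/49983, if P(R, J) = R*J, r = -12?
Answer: 7663/49983 ≈ 0.15331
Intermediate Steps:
P(R, J) = J*R
(-65 - 92*P(r, 7))/49983 = (-65 - 644*(-12))/49983 = (-65 - 92*(-84))*(1/49983) = (-65 + 7728)*(1/49983) = 7663*(1/49983) = 7663/49983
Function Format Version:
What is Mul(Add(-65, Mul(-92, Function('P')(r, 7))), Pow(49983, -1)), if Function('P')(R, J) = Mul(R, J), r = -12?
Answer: Rational(7663, 49983) ≈ 0.15331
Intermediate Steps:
Function('P')(R, J) = Mul(J, R)
Mul(Add(-65, Mul(-92, Function('P')(r, 7))), Pow(49983, -1)) = Mul(Add(-65, Mul(-92, Mul(7, -12))), Pow(49983, -1)) = Mul(Add(-65, Mul(-92, -84)), Rational(1, 49983)) = Mul(Add(-65, 7728), Rational(1, 49983)) = Mul(7663, Rational(1, 49983)) = Rational(7663, 49983)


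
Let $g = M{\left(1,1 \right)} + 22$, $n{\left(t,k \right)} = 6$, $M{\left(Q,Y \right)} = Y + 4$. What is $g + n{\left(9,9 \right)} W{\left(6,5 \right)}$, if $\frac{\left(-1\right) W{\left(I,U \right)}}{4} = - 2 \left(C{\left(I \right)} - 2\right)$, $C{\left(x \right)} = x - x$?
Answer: $-69$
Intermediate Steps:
$M{\left(Q,Y \right)} = 4 + Y$
$C{\left(x \right)} = 0$
$W{\left(I,U \right)} = -16$ ($W{\left(I,U \right)} = - 4 \left(- 2 \left(0 - 2\right)\right) = - 4 \left(\left(-2\right) \left(-2\right)\right) = \left(-4\right) 4 = -16$)
$g = 27$ ($g = \left(4 + 1\right) + 22 = 5 + 22 = 27$)
$g + n{\left(9,9 \right)} W{\left(6,5 \right)} = 27 + 6 \left(-16\right) = 27 - 96 = -69$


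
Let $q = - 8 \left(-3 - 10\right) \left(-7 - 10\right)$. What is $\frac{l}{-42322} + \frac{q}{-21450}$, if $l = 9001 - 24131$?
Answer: $\frac{7680073}{17457825} \approx 0.43992$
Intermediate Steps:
$q = -1768$ ($q = - 8 \left(-3 - 10\right) \left(-17\right) = \left(-8\right) \left(-13\right) \left(-17\right) = 104 \left(-17\right) = -1768$)
$l = -15130$ ($l = 9001 - 24131 = -15130$)
$\frac{l}{-42322} + \frac{q}{-21450} = - \frac{15130}{-42322} - \frac{1768}{-21450} = \left(-15130\right) \left(- \frac{1}{42322}\right) - - \frac{68}{825} = \frac{7565}{21161} + \frac{68}{825} = \frac{7680073}{17457825}$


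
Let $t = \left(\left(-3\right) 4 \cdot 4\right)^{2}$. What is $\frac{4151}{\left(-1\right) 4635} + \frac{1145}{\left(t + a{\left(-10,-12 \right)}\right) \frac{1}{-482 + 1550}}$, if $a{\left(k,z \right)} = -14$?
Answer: $\frac{2470939}{4635} \approx 533.1$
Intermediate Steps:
$t = 2304$ ($t = \left(\left(-12\right) 4\right)^{2} = \left(-48\right)^{2} = 2304$)
$\frac{4151}{\left(-1\right) 4635} + \frac{1145}{\left(t + a{\left(-10,-12 \right)}\right) \frac{1}{-482 + 1550}} = \frac{4151}{\left(-1\right) 4635} + \frac{1145}{\left(2304 - 14\right) \frac{1}{-482 + 1550}} = \frac{4151}{-4635} + \frac{1145}{2290 \cdot \frac{1}{1068}} = 4151 \left(- \frac{1}{4635}\right) + \frac{1145}{2290 \cdot \frac{1}{1068}} = - \frac{4151}{4635} + \frac{1145}{\frac{1145}{534}} = - \frac{4151}{4635} + 1145 \cdot \frac{534}{1145} = - \frac{4151}{4635} + 534 = \frac{2470939}{4635}$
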